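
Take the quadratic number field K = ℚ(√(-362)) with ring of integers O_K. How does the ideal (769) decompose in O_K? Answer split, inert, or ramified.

Since -362 ≢ 1 mod 4, the ring of integers is ℤ[√-362] with discriminant 4·(-362) = -1448.
Since gcd(769, -1448) = 1 the prime 769 does not ramify.
(-362/769) = 407^384 mod 769 = 1, giving Legendre symbol 1.
Legendre symbol 1 ⇒ 769 is split.

split — (769) = 𝔭₁𝔭₂ with 𝔭₁ ≠ 𝔭₂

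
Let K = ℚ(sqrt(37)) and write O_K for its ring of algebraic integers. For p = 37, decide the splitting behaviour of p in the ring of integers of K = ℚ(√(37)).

p ramifies

37 mod 4 = 1, hence disc K = 37 and O_K = ℤ[(1+√37)/2].
Ramification test: 37 | 37. The prime 37 ramifies in K.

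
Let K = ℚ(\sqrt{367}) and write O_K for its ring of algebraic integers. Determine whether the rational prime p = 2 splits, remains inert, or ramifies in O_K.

ramified — (2) = 𝔭²

d = 367 ≡ 3 (mod 4), so O_K = ℤ[√367] and disc(K) = 4d = 1468.
Ramification test: 2 | 1468. The prime 2 ramifies in K.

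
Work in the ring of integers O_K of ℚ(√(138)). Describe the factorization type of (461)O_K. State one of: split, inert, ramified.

p splits

d = 138 ≡ 2 (mod 4), so O_K = ℤ[√138] and disc(K) = 4d = 552.
Since gcd(461, 552) = 1 the prime 461 does not ramify.
(138/461) = 138^230 mod 461 = 1, giving Legendre symbol 1.
(138/461) = 1, so 461 splits.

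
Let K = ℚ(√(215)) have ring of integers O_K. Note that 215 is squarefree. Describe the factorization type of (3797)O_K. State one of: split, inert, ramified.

p is inert

215 mod 4 = 3, hence disc K = 4·215 = 860 and O_K = ℤ[√215].
disc(K) = 860 is not divisible by 3797; 3797 is unramified.
Legendre symbol by Euler's criterion: (215/3797) ≡ 215^1898 ≡ 3796 (mod 3797), i.e. (215/3797) = -1.
(215/3797) = -1, so 3797 is inert.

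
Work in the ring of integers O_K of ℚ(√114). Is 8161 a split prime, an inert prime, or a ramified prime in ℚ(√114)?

inert

Since 114 ≢ 1 mod 4, the ring of integers is ℤ[√114] with discriminant 4·114 = 456.
8161 ∤ 456, so 8161 is unramified.
Compute (114/8161) via Euler: 114^((8161-1)/2) mod 8161 = 8160, so (114/8161) = -1.
(114/8161) = -1, so 8161 is inert.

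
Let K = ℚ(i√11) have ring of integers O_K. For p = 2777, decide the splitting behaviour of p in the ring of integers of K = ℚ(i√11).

d = -11 ≡ 1 (mod 4), so O_K = ℤ[(1+√-11)/2] and disc(K) = d = -11.
Since gcd(2777, -11) = 1 the prime 2777 does not ramify.
Compute (-11/2777) via Euler: 2766^((2777-1)/2) mod 2777 = 1, so (-11/2777) = 1.
(-11/2777) = 1, so 2777 splits.

split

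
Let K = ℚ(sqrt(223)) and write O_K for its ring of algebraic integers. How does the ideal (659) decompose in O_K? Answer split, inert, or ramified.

223 mod 4 = 3, hence disc K = 4·223 = 892 and O_K = ℤ[√223].
659 ∤ 892, so 659 is unramified.
Euler's criterion: 223^329 mod 659 = 658. Thus (223|659) = -1.
Legendre symbol -1 ⇒ 659 is inert.

inert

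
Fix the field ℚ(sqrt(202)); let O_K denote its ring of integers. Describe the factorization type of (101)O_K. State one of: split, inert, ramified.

202 mod 4 = 2, hence disc K = 4·202 = 808 and O_K = ℤ[√202].
101 divides disc(K) = 808, so 101 ramifies.

ramified — (101) = 𝔭²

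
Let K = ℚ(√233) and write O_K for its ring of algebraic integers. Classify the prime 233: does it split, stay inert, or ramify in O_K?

Since 233 ≡ 1 mod 4, the ring of integers is ℤ[(1+√233)/2] with discriminant 233.
233 divides disc(K) = 233, so 233 ramifies.

ramified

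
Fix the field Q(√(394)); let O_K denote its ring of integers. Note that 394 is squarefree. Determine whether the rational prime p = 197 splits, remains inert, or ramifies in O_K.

ramified

394 mod 4 = 2, hence disc K = 4·394 = 1576 and O_K = ℤ[√394].
Ramification test: 197 | 1576. The prime 197 ramifies in K.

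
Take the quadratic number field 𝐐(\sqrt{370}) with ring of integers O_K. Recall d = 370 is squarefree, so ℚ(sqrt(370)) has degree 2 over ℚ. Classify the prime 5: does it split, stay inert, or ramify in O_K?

ramified — (5) = 𝔭²

Since 370 ≢ 1 mod 4, the ring of integers is ℤ[√370] with discriminant 4·370 = 1480.
Ramification test: 5 | 1480. The prime 5 ramifies in K.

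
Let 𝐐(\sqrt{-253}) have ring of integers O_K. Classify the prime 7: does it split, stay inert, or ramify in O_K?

Since -253 ≢ 1 mod 4, the ring of integers is ℤ[√-253] with discriminant 4·(-253) = -1012.
7 ∤ -1012, so 7 is unramified.
Legendre symbol by Euler's criterion: (-253/7) ≡ (-253)^3 ≡ 6 (mod 7), i.e. (-253/7) = -1.
(-253/7) = -1, so 7 is inert.

7 remains inert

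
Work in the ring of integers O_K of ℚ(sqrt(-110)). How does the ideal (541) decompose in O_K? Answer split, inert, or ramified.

d = -110 ≡ 2 (mod 4), so O_K = ℤ[√-110] and disc(K) = 4d = -440.
541 ∤ -440, so 541 is unramified.
Legendre symbol by Euler's criterion: (-110/541) ≡ (-110)^270 ≡ 1 (mod 541), i.e. (-110/541) = 1.
d is a quadratic residue mod p, hence 541 splits in O_K.

p splits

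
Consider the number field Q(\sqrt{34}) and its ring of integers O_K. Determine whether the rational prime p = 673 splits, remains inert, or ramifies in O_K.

34 mod 4 = 2, hence disc K = 4·34 = 136 and O_K = ℤ[√34].
disc(K) = 136 is not divisible by 673; 673 is unramified.
Euler's criterion: 34^336 mod 673 = 672. Thus (34|673) = -1.
d is a non-residue mod p, hence 673 remains inert in O_K.

remains prime (inert)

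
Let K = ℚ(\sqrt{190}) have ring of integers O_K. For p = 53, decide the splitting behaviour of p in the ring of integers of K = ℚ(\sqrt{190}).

Since 190 ≢ 1 mod 4, the ring of integers is ℤ[√190] with discriminant 4·190 = 760.
disc(K) = 760 is not divisible by 53; 53 is unramified.
Compute (190/53) via Euler: 31^((53-1)/2) mod 53 = 52, so (190/53) = -1.
Legendre symbol -1 ⇒ 53 is inert.

inert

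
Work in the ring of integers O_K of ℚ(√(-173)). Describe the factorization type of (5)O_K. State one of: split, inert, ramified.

Since -173 ≢ 1 mod 4, the ring of integers is ℤ[√-173] with discriminant 4·(-173) = -692.
5 ∤ -692, so 5 is unramified.
Compute (-173/5) via Euler: 2^((5-1)/2) mod 5 = 4, so (-173/5) = -1.
(-173/5) = -1, so 5 is inert.

p is inert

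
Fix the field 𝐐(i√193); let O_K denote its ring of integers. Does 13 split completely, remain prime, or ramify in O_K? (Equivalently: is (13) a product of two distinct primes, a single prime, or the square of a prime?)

-193 mod 4 = 3, hence disc K = 4·(-193) = -772 and O_K = ℤ[√-193].
13 ∤ -772, so 13 is unramified.
Compute (-193/13) via Euler: 2^((13-1)/2) mod 13 = 12, so (-193/13) = -1.
d is a non-residue mod p, hence 13 remains inert in O_K.

p is inert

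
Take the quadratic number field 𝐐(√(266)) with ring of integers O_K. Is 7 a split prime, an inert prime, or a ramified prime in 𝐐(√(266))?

d = 266 ≡ 2 (mod 4), so O_K = ℤ[√266] and disc(K) = 4d = 1064.
disc(K) = 1064 = 7·152, so p = 7 is ramified.

ramifies in O_K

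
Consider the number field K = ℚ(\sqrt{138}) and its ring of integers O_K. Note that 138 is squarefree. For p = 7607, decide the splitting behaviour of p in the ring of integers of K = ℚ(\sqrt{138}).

d = 138 ≡ 2 (mod 4), so O_K = ℤ[√138] and disc(K) = 4d = 552.
Since gcd(7607, 552) = 1 the prime 7607 does not ramify.
(138/7607) = 138^3803 mod 7607 = 1, giving Legendre symbol 1.
Legendre symbol 1 ⇒ 7607 is split.

split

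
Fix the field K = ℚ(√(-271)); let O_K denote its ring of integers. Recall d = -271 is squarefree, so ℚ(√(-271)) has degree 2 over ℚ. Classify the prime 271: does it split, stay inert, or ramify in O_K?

-271 mod 4 = 1, hence disc K = -271 and O_K = ℤ[(1+√-271)/2].
271 divides disc(K) = -271, so 271 ramifies.

271 is ramified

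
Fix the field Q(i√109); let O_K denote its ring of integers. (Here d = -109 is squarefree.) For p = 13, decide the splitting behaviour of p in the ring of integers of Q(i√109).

inert — (13) stays prime in O_K

-109 mod 4 = 3, hence disc K = 4·(-109) = -436 and O_K = ℤ[√-109].
disc(K) = -436 is not divisible by 13; 13 is unramified.
Legendre symbol by Euler's criterion: (-109/13) ≡ (-109)^6 ≡ 12 (mod 13), i.e. (-109/13) = -1.
Legendre symbol -1 ⇒ 13 is inert.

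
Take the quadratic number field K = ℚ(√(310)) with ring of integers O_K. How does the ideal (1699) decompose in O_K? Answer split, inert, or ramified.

310 mod 4 = 2, hence disc K = 4·310 = 1240 and O_K = ℤ[√310].
Since gcd(1699, 1240) = 1 the prime 1699 does not ramify.
Compute (310/1699) via Euler: 310^((1699-1)/2) mod 1699 = 1, so (310/1699) = 1.
d is a quadratic residue mod p, hence 1699 splits in O_K.

1699 splits in O_K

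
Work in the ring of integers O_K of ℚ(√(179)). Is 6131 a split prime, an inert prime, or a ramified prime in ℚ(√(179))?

d = 179 ≡ 3 (mod 4), so O_K = ℤ[√179] and disc(K) = 4d = 716.
disc(K) = 716 is not divisible by 6131; 6131 is unramified.
Euler's criterion: 179^3065 mod 6131 = 6130. Thus (179|6131) = -1.
(179/6131) = -1, so 6131 is inert.

6131 remains inert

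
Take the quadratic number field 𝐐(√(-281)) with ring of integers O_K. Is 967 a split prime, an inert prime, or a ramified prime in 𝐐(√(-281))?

-281 mod 4 = 3, hence disc K = 4·(-281) = -1124 and O_K = ℤ[√-281].
disc(K) = -1124 is not divisible by 967; 967 is unramified.
Compute (-281/967) via Euler: 686^((967-1)/2) mod 967 = 966, so (-281/967) = -1.
(-281/967) = -1, so 967 is inert.

inert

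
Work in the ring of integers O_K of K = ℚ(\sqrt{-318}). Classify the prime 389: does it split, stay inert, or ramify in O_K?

p is inert

-318 mod 4 = 2, hence disc K = 4·(-318) = -1272 and O_K = ℤ[√-318].
disc(K) = -1272 is not divisible by 389; 389 is unramified.
Euler's criterion: (-318)^194 mod 389 = 388. Thus (-318|389) = -1.
d is a non-residue mod p, hence 389 remains inert in O_K.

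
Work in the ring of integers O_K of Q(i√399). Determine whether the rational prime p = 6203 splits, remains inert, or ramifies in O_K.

-399 mod 4 = 1, hence disc K = -399 and O_K = ℤ[(1+√-399)/2].
6203 ∤ -399, so 6203 is unramified.
Compute (-399/6203) via Euler: 5804^((6203-1)/2) mod 6203 = 6202, so (-399/6203) = -1.
(-399/6203) = -1, so 6203 is inert.

remains prime (inert)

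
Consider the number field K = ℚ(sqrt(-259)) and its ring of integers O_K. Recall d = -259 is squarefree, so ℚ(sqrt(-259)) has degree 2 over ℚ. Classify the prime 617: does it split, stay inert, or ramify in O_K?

split — (617) = 𝔭₁𝔭₂ with 𝔭₁ ≠ 𝔭₂

d = -259 ≡ 1 (mod 4), so O_K = ℤ[(1+√-259)/2] and disc(K) = d = -259.
Since gcd(617, -259) = 1 the prime 617 does not ramify.
Euler's criterion: (-259)^308 mod 617 = 1. Thus (-259|617) = 1.
(-259/617) = 1, so 617 splits.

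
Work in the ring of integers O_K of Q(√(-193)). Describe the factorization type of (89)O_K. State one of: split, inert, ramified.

Since -193 ≢ 1 mod 4, the ring of integers is ℤ[√-193] with discriminant 4·(-193) = -772.
89 ∤ -772, so 89 is unramified.
Legendre symbol by Euler's criterion: (-193/89) ≡ (-193)^44 ≡ 88 (mod 89), i.e. (-193/89) = -1.
d is a non-residue mod p, hence 89 remains inert in O_K.

89 remains inert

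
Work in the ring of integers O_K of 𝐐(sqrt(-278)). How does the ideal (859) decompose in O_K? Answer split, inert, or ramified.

inert

d = -278 ≡ 2 (mod 4), so O_K = ℤ[√-278] and disc(K) = 4d = -1112.
859 ∤ -1112, so 859 is unramified.
Euler's criterion: (-278)^429 mod 859 = 858. Thus (-278|859) = -1.
d is a non-residue mod p, hence 859 remains inert in O_K.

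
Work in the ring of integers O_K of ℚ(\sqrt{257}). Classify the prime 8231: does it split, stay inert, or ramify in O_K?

257 mod 4 = 1, hence disc K = 257 and O_K = ℤ[(1+√257)/2].
Since gcd(8231, 257) = 1 the prime 8231 does not ramify.
Compute (257/8231) via Euler: 257^((8231-1)/2) mod 8231 = 8230, so (257/8231) = -1.
(257/8231) = -1, so 8231 is inert.

remains prime (inert)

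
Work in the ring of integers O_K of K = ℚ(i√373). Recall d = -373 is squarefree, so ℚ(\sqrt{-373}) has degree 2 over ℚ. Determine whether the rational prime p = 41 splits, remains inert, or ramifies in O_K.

split — (41) = 𝔭₁𝔭₂ with 𝔭₁ ≠ 𝔭₂

Since -373 ≢ 1 mod 4, the ring of integers is ℤ[√-373] with discriminant 4·(-373) = -1492.
disc(K) = -1492 is not divisible by 41; 41 is unramified.
(-373/41) = 37^20 mod 41 = 1, giving Legendre symbol 1.
d is a quadratic residue mod p, hence 41 splits in O_K.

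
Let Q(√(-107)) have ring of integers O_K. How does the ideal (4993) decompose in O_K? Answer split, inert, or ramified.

4993 remains inert

d = -107 ≡ 1 (mod 4), so O_K = ℤ[(1+√-107)/2] and disc(K) = d = -107.
disc(K) = -107 is not divisible by 4993; 4993 is unramified.
Euler's criterion: (-107)^2496 mod 4993 = 4992. Thus (-107|4993) = -1.
d is a non-residue mod p, hence 4993 remains inert in O_K.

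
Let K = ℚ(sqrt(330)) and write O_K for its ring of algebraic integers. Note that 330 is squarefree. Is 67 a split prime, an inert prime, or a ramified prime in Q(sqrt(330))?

330 mod 4 = 2, hence disc K = 4·330 = 1320 and O_K = ℤ[√330].
disc(K) = 1320 is not divisible by 67; 67 is unramified.
Euler's criterion: 330^33 mod 67 = 1. Thus (330|67) = 1.
Legendre symbol 1 ⇒ 67 is split.

p splits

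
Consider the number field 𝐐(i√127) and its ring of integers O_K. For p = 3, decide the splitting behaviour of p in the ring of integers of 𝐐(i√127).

-127 mod 4 = 1, hence disc K = -127 and O_K = ℤ[(1+√-127)/2].
disc(K) = -127 is not divisible by 3; 3 is unramified.
Compute (-127/3) via Euler: 2^((3-1)/2) mod 3 = 2, so (-127/3) = -1.
Legendre symbol -1 ⇒ 3 is inert.

remains prime (inert)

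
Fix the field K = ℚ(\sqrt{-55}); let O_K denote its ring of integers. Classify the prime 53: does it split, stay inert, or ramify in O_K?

inert — (53) stays prime in O_K

Since -55 ≡ 1 mod 4, the ring of integers is ℤ[(1+√-55)/2] with discriminant -55.
Since gcd(53, -55) = 1 the prime 53 does not ramify.
Compute (-55/53) via Euler: 51^((53-1)/2) mod 53 = 52, so (-55/53) = -1.
Legendre symbol -1 ⇒ 53 is inert.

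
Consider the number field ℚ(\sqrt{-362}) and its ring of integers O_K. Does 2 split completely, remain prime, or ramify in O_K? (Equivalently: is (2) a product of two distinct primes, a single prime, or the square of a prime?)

ramifies in O_K

Since -362 ≢ 1 mod 4, the ring of integers is ℤ[√-362] with discriminant 4·(-362) = -1448.
2 divides disc(K) = -1448, so 2 ramifies.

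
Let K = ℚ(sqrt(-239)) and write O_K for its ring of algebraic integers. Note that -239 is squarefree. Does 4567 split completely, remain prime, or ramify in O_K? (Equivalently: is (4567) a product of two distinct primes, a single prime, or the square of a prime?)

inert — (4567) stays prime in O_K

Since -239 ≡ 1 mod 4, the ring of integers is ℤ[(1+√-239)/2] with discriminant -239.
Since gcd(4567, -239) = 1 the prime 4567 does not ramify.
Compute (-239/4567) via Euler: 4328^((4567-1)/2) mod 4567 = 4566, so (-239/4567) = -1.
d is a non-residue mod p, hence 4567 remains inert in O_K.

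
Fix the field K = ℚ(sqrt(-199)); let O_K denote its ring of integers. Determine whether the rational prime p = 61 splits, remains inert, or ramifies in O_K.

splits completely

d = -199 ≡ 1 (mod 4), so O_K = ℤ[(1+√-199)/2] and disc(K) = d = -199.
61 ∤ -199, so 61 is unramified.
Compute (-199/61) via Euler: 45^((61-1)/2) mod 61 = 1, so (-199/61) = 1.
Legendre symbol 1 ⇒ 61 is split.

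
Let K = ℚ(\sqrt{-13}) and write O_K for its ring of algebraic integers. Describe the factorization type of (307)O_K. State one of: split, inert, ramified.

d = -13 ≡ 3 (mod 4), so O_K = ℤ[√-13] and disc(K) = 4d = -52.
Since gcd(307, -52) = 1 the prime 307 does not ramify.
Legendre symbol by Euler's criterion: (-13/307) ≡ (-13)^153 ≡ 1 (mod 307), i.e. (-13/307) = 1.
d is a quadratic residue mod p, hence 307 splits in O_K.

splits completely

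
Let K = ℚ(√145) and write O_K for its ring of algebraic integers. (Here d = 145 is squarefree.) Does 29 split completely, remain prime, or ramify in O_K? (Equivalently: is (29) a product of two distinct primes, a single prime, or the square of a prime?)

29 is ramified

145 mod 4 = 1, hence disc K = 145 and O_K = ℤ[(1+√145)/2].
disc(K) = 145 = 29·5, so p = 29 is ramified.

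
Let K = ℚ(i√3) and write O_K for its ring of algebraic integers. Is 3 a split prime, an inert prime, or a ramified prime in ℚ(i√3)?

p ramifies

d = -3 ≡ 1 (mod 4), so O_K = ℤ[(1+√-3)/2] and disc(K) = d = -3.
disc(K) = -3 = 3·(-1), so p = 3 is ramified.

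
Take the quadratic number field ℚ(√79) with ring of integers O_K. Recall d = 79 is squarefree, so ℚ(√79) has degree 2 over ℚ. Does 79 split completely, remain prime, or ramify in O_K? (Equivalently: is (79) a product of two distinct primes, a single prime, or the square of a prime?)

79 mod 4 = 3, hence disc K = 4·79 = 316 and O_K = ℤ[√79].
79 divides disc(K) = 316, so 79 ramifies.

79 is ramified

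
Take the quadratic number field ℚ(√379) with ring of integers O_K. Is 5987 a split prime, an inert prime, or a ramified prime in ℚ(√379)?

Since 379 ≢ 1 mod 4, the ring of integers is ℤ[√379] with discriminant 4·379 = 1516.
5987 ∤ 1516, so 5987 is unramified.
Compute (379/5987) via Euler: 379^((5987-1)/2) mod 5987 = 1, so (379/5987) = 1.
Legendre symbol 1 ⇒ 5987 is split.

p splits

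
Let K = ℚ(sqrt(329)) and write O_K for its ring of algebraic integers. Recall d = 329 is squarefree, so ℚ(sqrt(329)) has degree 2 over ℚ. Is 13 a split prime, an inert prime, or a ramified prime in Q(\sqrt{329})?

329 mod 4 = 1, hence disc K = 329 and O_K = ℤ[(1+√329)/2].
disc(K) = 329 is not divisible by 13; 13 is unramified.
Legendre symbol by Euler's criterion: (329/13) ≡ 329^6 ≡ 1 (mod 13), i.e. (329/13) = 1.
(329/13) = 1, so 13 splits.

p splits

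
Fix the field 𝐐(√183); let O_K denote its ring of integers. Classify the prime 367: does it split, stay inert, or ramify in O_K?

p is inert

Since 183 ≢ 1 mod 4, the ring of integers is ℤ[√183] with discriminant 4·183 = 732.
disc(K) = 732 is not divisible by 367; 367 is unramified.
(183/367) = 183^183 mod 367 = 366, giving Legendre symbol -1.
Legendre symbol -1 ⇒ 367 is inert.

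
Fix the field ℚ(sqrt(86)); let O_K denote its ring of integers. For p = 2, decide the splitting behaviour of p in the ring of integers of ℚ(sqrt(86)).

ramifies in O_K

86 mod 4 = 2, hence disc K = 4·86 = 344 and O_K = ℤ[√86].
Ramification test: 2 | 344. The prime 2 ramifies in K.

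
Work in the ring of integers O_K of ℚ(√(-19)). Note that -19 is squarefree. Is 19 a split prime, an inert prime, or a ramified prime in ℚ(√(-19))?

d = -19 ≡ 1 (mod 4), so O_K = ℤ[(1+√-19)/2] and disc(K) = d = -19.
Ramification test: 19 | -19. The prime 19 ramifies in K.

p ramifies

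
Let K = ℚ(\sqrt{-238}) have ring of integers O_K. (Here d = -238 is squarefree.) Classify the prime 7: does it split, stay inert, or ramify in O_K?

-238 mod 4 = 2, hence disc K = 4·(-238) = -952 and O_K = ℤ[√-238].
7 divides disc(K) = -952, so 7 ramifies.

p ramifies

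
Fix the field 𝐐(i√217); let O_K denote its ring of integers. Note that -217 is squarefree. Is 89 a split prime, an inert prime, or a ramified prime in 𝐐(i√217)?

p splits

d = -217 ≡ 3 (mod 4), so O_K = ℤ[√-217] and disc(K) = 4d = -868.
Since gcd(89, -868) = 1 the prime 89 does not ramify.
Compute (-217/89) via Euler: 50^((89-1)/2) mod 89 = 1, so (-217/89) = 1.
d is a quadratic residue mod p, hence 89 splits in O_K.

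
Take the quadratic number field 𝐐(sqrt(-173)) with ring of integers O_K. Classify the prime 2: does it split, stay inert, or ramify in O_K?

ramifies in O_K

-173 mod 4 = 3, hence disc K = 4·(-173) = -692 and O_K = ℤ[√-173].
disc(K) = -692 = 2·(-346), so p = 2 is ramified.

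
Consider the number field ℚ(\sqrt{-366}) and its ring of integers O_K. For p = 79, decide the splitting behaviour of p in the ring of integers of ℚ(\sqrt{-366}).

p is inert

d = -366 ≡ 2 (mod 4), so O_K = ℤ[√-366] and disc(K) = 4d = -1464.
disc(K) = -1464 is not divisible by 79; 79 is unramified.
(-366/79) = 29^39 mod 79 = 78, giving Legendre symbol -1.
d is a non-residue mod p, hence 79 remains inert in O_K.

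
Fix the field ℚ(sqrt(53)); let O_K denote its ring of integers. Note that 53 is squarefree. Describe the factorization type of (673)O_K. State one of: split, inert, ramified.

splits completely

53 mod 4 = 1, hence disc K = 53 and O_K = ℤ[(1+√53)/2].
Since gcd(673, 53) = 1 the prime 673 does not ramify.
(53/673) = 53^336 mod 673 = 1, giving Legendre symbol 1.
Legendre symbol 1 ⇒ 673 is split.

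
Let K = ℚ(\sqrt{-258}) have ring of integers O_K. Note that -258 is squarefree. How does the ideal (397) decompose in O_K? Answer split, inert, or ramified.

inert

d = -258 ≡ 2 (mod 4), so O_K = ℤ[√-258] and disc(K) = 4d = -1032.
disc(K) = -1032 is not divisible by 397; 397 is unramified.
(-258/397) = 139^198 mod 397 = 396, giving Legendre symbol -1.
Legendre symbol -1 ⇒ 397 is inert.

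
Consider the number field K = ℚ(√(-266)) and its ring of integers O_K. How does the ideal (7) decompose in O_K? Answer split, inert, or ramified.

p ramifies

-266 mod 4 = 2, hence disc K = 4·(-266) = -1064 and O_K = ℤ[√-266].
7 divides disc(K) = -1064, so 7 ramifies.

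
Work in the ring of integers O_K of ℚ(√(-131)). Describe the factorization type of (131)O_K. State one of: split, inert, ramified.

Since -131 ≡ 1 mod 4, the ring of integers is ℤ[(1+√-131)/2] with discriminant -131.
131 divides disc(K) = -131, so 131 ramifies.

ramified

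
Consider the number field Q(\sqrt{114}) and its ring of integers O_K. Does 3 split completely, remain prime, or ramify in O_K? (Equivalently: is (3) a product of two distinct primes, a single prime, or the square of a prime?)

Since 114 ≢ 1 mod 4, the ring of integers is ℤ[√114] with discriminant 4·114 = 456.
3 divides disc(K) = 456, so 3 ramifies.

ramified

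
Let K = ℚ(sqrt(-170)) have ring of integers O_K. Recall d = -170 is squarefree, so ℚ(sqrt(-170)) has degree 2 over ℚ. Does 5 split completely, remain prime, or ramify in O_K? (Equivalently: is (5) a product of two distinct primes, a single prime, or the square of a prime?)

-170 mod 4 = 2, hence disc K = 4·(-170) = -680 and O_K = ℤ[√-170].
Ramification test: 5 | -680. The prime 5 ramifies in K.

ramified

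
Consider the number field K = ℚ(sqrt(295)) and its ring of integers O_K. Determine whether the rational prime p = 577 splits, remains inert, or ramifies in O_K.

577 remains inert

d = 295 ≡ 3 (mod 4), so O_K = ℤ[√295] and disc(K) = 4d = 1180.
Since gcd(577, 1180) = 1 the prime 577 does not ramify.
Euler's criterion: 295^288 mod 577 = 576. Thus (295|577) = -1.
(295/577) = -1, so 577 is inert.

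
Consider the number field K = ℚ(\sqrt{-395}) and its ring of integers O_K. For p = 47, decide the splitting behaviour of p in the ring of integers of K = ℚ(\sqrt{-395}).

Since -395 ≡ 1 mod 4, the ring of integers is ℤ[(1+√-395)/2] with discriminant -395.
disc(K) = -395 is not divisible by 47; 47 is unramified.
Compute (-395/47) via Euler: 28^((47-1)/2) mod 47 = 1, so (-395/47) = 1.
Legendre symbol 1 ⇒ 47 is split.

p splits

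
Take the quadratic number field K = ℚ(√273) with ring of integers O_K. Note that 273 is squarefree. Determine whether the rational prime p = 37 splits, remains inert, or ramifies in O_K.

Since 273 ≡ 1 mod 4, the ring of integers is ℤ[(1+√273)/2] with discriminant 273.
37 ∤ 273, so 37 is unramified.
Euler's criterion: 273^18 mod 37 = 36. Thus (273|37) = -1.
d is a non-residue mod p, hence 37 remains inert in O_K.

inert — (37) stays prime in O_K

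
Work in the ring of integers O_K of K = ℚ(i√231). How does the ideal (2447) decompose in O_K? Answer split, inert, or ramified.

inert — (2447) stays prime in O_K

Since -231 ≡ 1 mod 4, the ring of integers is ℤ[(1+√-231)/2] with discriminant -231.
Since gcd(2447, -231) = 1 the prime 2447 does not ramify.
Euler's criterion: (-231)^1223 mod 2447 = 2446. Thus (-231|2447) = -1.
d is a non-residue mod p, hence 2447 remains inert in O_K.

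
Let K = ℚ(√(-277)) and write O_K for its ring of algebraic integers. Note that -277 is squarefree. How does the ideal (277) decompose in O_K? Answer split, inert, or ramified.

277 is ramified

-277 mod 4 = 3, hence disc K = 4·(-277) = -1108 and O_K = ℤ[√-277].
Ramification test: 277 | -1108. The prime 277 ramifies in K.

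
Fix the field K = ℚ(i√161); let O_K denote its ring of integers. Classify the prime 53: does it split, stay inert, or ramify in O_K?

-161 mod 4 = 3, hence disc K = 4·(-161) = -644 and O_K = ℤ[√-161].
Since gcd(53, -644) = 1 the prime 53 does not ramify.
Euler's criterion: (-161)^26 mod 53 = 52. Thus (-161|53) = -1.
d is a non-residue mod p, hence 53 remains inert in O_K.

p is inert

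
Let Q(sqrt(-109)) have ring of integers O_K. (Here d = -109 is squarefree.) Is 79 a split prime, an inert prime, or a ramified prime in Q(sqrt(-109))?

-109 mod 4 = 3, hence disc K = 4·(-109) = -436 and O_K = ℤ[√-109].
79 ∤ -436, so 79 is unramified.
(-109/79) = 49^39 mod 79 = 1, giving Legendre symbol 1.
d is a quadratic residue mod p, hence 79 splits in O_K.

split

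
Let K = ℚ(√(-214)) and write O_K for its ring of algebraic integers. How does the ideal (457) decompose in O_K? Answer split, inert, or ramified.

-214 mod 4 = 2, hence disc K = 4·(-214) = -856 and O_K = ℤ[√-214].
Since gcd(457, -856) = 1 the prime 457 does not ramify.
Euler's criterion: (-214)^228 mod 457 = 1. Thus (-214|457) = 1.
(-214/457) = 1, so 457 splits.

split — (457) = 𝔭₁𝔭₂ with 𝔭₁ ≠ 𝔭₂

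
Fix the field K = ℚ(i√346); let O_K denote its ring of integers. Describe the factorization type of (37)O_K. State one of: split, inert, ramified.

37 remains inert

-346 mod 4 = 2, hence disc K = 4·(-346) = -1384 and O_K = ℤ[√-346].
Since gcd(37, -1384) = 1 the prime 37 does not ramify.
Legendre symbol by Euler's criterion: (-346/37) ≡ (-346)^18 ≡ 36 (mod 37), i.e. (-346/37) = -1.
(-346/37) = -1, so 37 is inert.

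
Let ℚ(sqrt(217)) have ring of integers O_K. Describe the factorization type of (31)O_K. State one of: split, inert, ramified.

217 mod 4 = 1, hence disc K = 217 and O_K = ℤ[(1+√217)/2].
disc(K) = 217 = 31·7, so p = 31 is ramified.

ramifies in O_K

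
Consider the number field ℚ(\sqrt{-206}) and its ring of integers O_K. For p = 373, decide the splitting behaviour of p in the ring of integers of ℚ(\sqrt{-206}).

-206 mod 4 = 2, hence disc K = 4·(-206) = -824 and O_K = ℤ[√-206].
373 ∤ -824, so 373 is unramified.
(-206/373) = 167^186 mod 373 = 372, giving Legendre symbol -1.
d is a non-residue mod p, hence 373 remains inert in O_K.

remains prime (inert)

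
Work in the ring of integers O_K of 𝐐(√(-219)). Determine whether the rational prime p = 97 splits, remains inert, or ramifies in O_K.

split — (97) = 𝔭₁𝔭₂ with 𝔭₁ ≠ 𝔭₂

d = -219 ≡ 1 (mod 4), so O_K = ℤ[(1+√-219)/2] and disc(K) = d = -219.
disc(K) = -219 is not divisible by 97; 97 is unramified.
Euler's criterion: (-219)^48 mod 97 = 1. Thus (-219|97) = 1.
Legendre symbol 1 ⇒ 97 is split.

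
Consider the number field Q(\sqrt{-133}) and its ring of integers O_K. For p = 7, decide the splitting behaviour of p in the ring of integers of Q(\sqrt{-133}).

ramified — (7) = 𝔭²

-133 mod 4 = 3, hence disc K = 4·(-133) = -532 and O_K = ℤ[√-133].
disc(K) = -532 = 7·(-76), so p = 7 is ramified.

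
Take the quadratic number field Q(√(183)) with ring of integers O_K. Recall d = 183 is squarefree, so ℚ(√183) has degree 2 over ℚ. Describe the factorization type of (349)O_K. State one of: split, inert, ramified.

inert

183 mod 4 = 3, hence disc K = 4·183 = 732 and O_K = ℤ[√183].
Since gcd(349, 732) = 1 the prime 349 does not ramify.
Euler's criterion: 183^174 mod 349 = 348. Thus (183|349) = -1.
Legendre symbol -1 ⇒ 349 is inert.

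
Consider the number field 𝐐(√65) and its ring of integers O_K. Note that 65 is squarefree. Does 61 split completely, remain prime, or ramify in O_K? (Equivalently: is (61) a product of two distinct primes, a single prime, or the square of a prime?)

p splits

d = 65 ≡ 1 (mod 4), so O_K = ℤ[(1+√65)/2] and disc(K) = d = 65.
Since gcd(61, 65) = 1 the prime 61 does not ramify.
Legendre symbol by Euler's criterion: (65/61) ≡ 65^30 ≡ 1 (mod 61), i.e. (65/61) = 1.
Legendre symbol 1 ⇒ 61 is split.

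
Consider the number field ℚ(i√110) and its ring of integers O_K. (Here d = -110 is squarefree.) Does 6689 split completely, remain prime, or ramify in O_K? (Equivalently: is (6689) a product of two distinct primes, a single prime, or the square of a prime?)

-110 mod 4 = 2, hence disc K = 4·(-110) = -440 and O_K = ℤ[√-110].
Since gcd(6689, -440) = 1 the prime 6689 does not ramify.
Euler's criterion: (-110)^3344 mod 6689 = 1. Thus (-110|6689) = 1.
(-110/6689) = 1, so 6689 splits.

split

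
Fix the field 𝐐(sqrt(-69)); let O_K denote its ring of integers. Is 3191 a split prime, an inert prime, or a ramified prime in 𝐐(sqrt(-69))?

3191 remains inert

Since -69 ≢ 1 mod 4, the ring of integers is ℤ[√-69] with discriminant 4·(-69) = -276.
Since gcd(3191, -276) = 1 the prime 3191 does not ramify.
Euler's criterion: (-69)^1595 mod 3191 = 3190. Thus (-69|3191) = -1.
Legendre symbol -1 ⇒ 3191 is inert.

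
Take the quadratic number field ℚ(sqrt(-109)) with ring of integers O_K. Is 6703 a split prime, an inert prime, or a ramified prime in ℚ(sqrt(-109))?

-109 mod 4 = 3, hence disc K = 4·(-109) = -436 and O_K = ℤ[√-109].
Since gcd(6703, -436) = 1 the prime 6703 does not ramify.
Legendre symbol by Euler's criterion: (-109/6703) ≡ (-109)^3351 ≡ 1 (mod 6703), i.e. (-109/6703) = 1.
Legendre symbol 1 ⇒ 6703 is split.

p splits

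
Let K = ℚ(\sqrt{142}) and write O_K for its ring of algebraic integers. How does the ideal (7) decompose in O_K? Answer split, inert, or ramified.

Since 142 ≢ 1 mod 4, the ring of integers is ℤ[√142] with discriminant 4·142 = 568.
disc(K) = 568 is not divisible by 7; 7 is unramified.
Euler's criterion: 142^3 mod 7 = 1. Thus (142|7) = 1.
Legendre symbol 1 ⇒ 7 is split.

split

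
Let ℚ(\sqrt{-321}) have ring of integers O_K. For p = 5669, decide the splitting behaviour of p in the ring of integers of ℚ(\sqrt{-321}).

-321 mod 4 = 3, hence disc K = 4·(-321) = -1284 and O_K = ℤ[√-321].
Since gcd(5669, -1284) = 1 the prime 5669 does not ramify.
(-321/5669) = 5348^2834 mod 5669 = 5668, giving Legendre symbol -1.
d is a non-residue mod p, hence 5669 remains inert in O_K.

remains prime (inert)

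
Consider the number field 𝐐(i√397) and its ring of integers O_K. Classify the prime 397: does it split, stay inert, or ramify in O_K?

Since -397 ≢ 1 mod 4, the ring of integers is ℤ[√-397] with discriminant 4·(-397) = -1588.
397 divides disc(K) = -1588, so 397 ramifies.

ramified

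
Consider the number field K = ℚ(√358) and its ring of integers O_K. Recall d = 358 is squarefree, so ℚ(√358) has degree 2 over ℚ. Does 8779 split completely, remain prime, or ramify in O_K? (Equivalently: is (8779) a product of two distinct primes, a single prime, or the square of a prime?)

inert

d = 358 ≡ 2 (mod 4), so O_K = ℤ[√358] and disc(K) = 4d = 1432.
Since gcd(8779, 1432) = 1 the prime 8779 does not ramify.
Compute (358/8779) via Euler: 358^((8779-1)/2) mod 8779 = 8778, so (358/8779) = -1.
Legendre symbol -1 ⇒ 8779 is inert.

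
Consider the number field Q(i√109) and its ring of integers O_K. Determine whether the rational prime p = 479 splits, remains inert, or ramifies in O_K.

479 remains inert

-109 mod 4 = 3, hence disc K = 4·(-109) = -436 and O_K = ℤ[√-109].
479 ∤ -436, so 479 is unramified.
(-109/479) = 370^239 mod 479 = 478, giving Legendre symbol -1.
d is a non-residue mod p, hence 479 remains inert in O_K.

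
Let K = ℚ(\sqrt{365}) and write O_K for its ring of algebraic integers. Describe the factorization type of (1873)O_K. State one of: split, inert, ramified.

365 mod 4 = 1, hence disc K = 365 and O_K = ℤ[(1+√365)/2].
Since gcd(1873, 365) = 1 the prime 1873 does not ramify.
Legendre symbol by Euler's criterion: (365/1873) ≡ 365^936 ≡ 1872 (mod 1873), i.e. (365/1873) = -1.
Legendre symbol -1 ⇒ 1873 is inert.

1873 remains inert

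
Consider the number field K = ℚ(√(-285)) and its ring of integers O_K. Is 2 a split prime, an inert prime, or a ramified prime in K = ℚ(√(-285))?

d = -285 ≡ 3 (mod 4), so O_K = ℤ[√-285] and disc(K) = 4d = -1140.
Ramification test: 2 | -1140. The prime 2 ramifies in K.

p ramifies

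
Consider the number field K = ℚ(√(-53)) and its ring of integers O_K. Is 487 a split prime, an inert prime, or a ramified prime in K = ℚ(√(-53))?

Since -53 ≢ 1 mod 4, the ring of integers is ℤ[√-53] with discriminant 4·(-53) = -212.
Since gcd(487, -212) = 1 the prime 487 does not ramify.
Legendre symbol by Euler's criterion: (-53/487) ≡ (-53)^243 ≡ 486 (mod 487), i.e. (-53/487) = -1.
(-53/487) = -1, so 487 is inert.

487 remains inert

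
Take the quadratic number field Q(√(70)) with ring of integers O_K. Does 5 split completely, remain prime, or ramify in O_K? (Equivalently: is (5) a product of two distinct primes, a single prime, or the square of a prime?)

ramified

d = 70 ≡ 2 (mod 4), so O_K = ℤ[√70] and disc(K) = 4d = 280.
disc(K) = 280 = 5·56, so p = 5 is ramified.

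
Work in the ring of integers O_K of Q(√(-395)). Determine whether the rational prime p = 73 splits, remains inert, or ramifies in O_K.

d = -395 ≡ 1 (mod 4), so O_K = ℤ[(1+√-395)/2] and disc(K) = d = -395.
disc(K) = -395 is not divisible by 73; 73 is unramified.
Compute (-395/73) via Euler: 43^((73-1)/2) mod 73 = 72, so (-395/73) = -1.
Legendre symbol -1 ⇒ 73 is inert.

remains prime (inert)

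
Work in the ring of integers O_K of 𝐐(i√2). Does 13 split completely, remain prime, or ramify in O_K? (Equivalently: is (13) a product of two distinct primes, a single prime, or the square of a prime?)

p is inert

-2 mod 4 = 2, hence disc K = 4·(-2) = -8 and O_K = ℤ[√-2].
disc(K) = -8 is not divisible by 13; 13 is unramified.
Compute (-2/13) via Euler: 11^((13-1)/2) mod 13 = 12, so (-2/13) = -1.
d is a non-residue mod p, hence 13 remains inert in O_K.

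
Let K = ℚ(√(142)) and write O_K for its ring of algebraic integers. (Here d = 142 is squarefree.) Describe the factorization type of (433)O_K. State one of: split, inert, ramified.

d = 142 ≡ 2 (mod 4), so O_K = ℤ[√142] and disc(K) = 4d = 568.
Since gcd(433, 568) = 1 the prime 433 does not ramify.
(142/433) = 142^216 mod 433 = 432, giving Legendre symbol -1.
(142/433) = -1, so 433 is inert.

inert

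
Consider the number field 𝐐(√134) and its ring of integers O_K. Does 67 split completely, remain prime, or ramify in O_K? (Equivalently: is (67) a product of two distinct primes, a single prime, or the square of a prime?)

134 mod 4 = 2, hence disc K = 4·134 = 536 and O_K = ℤ[√134].
disc(K) = 536 = 67·8, so p = 67 is ramified.

ramified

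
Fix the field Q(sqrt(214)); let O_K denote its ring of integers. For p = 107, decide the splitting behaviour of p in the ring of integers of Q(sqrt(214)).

ramifies in O_K

214 mod 4 = 2, hence disc K = 4·214 = 856 and O_K = ℤ[√214].
Ramification test: 107 | 856. The prime 107 ramifies in K.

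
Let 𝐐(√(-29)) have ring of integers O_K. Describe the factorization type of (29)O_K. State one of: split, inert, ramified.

ramified

d = -29 ≡ 3 (mod 4), so O_K = ℤ[√-29] and disc(K) = 4d = -116.
disc(K) = -116 = 29·(-4), so p = 29 is ramified.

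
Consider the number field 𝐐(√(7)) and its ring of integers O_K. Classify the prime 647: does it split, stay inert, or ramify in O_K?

7 mod 4 = 3, hence disc K = 4·7 = 28 and O_K = ℤ[√7].
Since gcd(647, 28) = 1 the prime 647 does not ramify.
(7/647) = 7^323 mod 647 = 1, giving Legendre symbol 1.
d is a quadratic residue mod p, hence 647 splits in O_K.

p splits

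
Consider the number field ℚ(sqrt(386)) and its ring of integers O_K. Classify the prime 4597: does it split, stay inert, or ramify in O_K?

split — (4597) = 𝔭₁𝔭₂ with 𝔭₁ ≠ 𝔭₂

386 mod 4 = 2, hence disc K = 4·386 = 1544 and O_K = ℤ[√386].
Since gcd(4597, 1544) = 1 the prime 4597 does not ramify.
Euler's criterion: 386^2298 mod 4597 = 1. Thus (386|4597) = 1.
d is a quadratic residue mod p, hence 4597 splits in O_K.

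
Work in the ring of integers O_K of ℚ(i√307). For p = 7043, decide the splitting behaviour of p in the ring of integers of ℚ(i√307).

splits completely

Since -307 ≡ 1 mod 4, the ring of integers is ℤ[(1+√-307)/2] with discriminant -307.
disc(K) = -307 is not divisible by 7043; 7043 is unramified.
Legendre symbol by Euler's criterion: (-307/7043) ≡ (-307)^3521 ≡ 1 (mod 7043), i.e. (-307/7043) = 1.
(-307/7043) = 1, so 7043 splits.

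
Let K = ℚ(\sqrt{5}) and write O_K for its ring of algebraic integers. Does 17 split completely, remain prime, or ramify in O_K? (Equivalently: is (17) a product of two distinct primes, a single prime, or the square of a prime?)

17 remains inert

d = 5 ≡ 1 (mod 4), so O_K = ℤ[(1+√5)/2] and disc(K) = d = 5.
17 ∤ 5, so 17 is unramified.
Compute (5/17) via Euler: 5^((17-1)/2) mod 17 = 16, so (5/17) = -1.
d is a non-residue mod p, hence 17 remains inert in O_K.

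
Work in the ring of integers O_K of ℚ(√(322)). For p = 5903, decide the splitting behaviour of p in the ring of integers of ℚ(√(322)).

d = 322 ≡ 2 (mod 4), so O_K = ℤ[√322] and disc(K) = 4d = 1288.
disc(K) = 1288 is not divisible by 5903; 5903 is unramified.
Legendre symbol by Euler's criterion: (322/5903) ≡ 322^2951 ≡ 5902 (mod 5903), i.e. (322/5903) = -1.
(322/5903) = -1, so 5903 is inert.

p is inert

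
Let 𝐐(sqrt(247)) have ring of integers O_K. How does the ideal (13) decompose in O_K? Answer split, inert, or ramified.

Since 247 ≢ 1 mod 4, the ring of integers is ℤ[√247] with discriminant 4·247 = 988.
13 divides disc(K) = 988, so 13 ramifies.

p ramifies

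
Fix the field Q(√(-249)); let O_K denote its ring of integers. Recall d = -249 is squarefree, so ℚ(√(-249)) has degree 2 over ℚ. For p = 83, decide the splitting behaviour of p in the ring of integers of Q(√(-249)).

ramified — (83) = 𝔭²

-249 mod 4 = 3, hence disc K = 4·(-249) = -996 and O_K = ℤ[√-249].
83 divides disc(K) = -996, so 83 ramifies.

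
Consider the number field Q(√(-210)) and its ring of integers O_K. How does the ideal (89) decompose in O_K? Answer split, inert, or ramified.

-210 mod 4 = 2, hence disc K = 4·(-210) = -840 and O_K = ℤ[√-210].
Since gcd(89, -840) = 1 the prime 89 does not ramify.
Euler's criterion: (-210)^44 mod 89 = 1. Thus (-210|89) = 1.
d is a quadratic residue mod p, hence 89 splits in O_K.

splits completely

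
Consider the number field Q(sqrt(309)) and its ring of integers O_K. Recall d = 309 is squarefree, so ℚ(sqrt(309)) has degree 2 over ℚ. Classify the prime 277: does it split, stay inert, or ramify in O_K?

277 remains inert

d = 309 ≡ 1 (mod 4), so O_K = ℤ[(1+√309)/2] and disc(K) = d = 309.
Since gcd(277, 309) = 1 the prime 277 does not ramify.
(309/277) = 32^138 mod 277 = 276, giving Legendre symbol -1.
d is a non-residue mod p, hence 277 remains inert in O_K.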